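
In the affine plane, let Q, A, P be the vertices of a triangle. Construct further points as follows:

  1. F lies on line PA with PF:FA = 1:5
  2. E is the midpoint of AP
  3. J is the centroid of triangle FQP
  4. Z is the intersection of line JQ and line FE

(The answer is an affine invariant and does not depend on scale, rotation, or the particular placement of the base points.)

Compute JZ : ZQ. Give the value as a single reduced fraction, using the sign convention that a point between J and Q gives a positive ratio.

JZ:ZQ = -1/3

Set Q = (0, 0), A = (1, 0), P = (0, 1); any affine frame gives the same invariant.
1. F lies on line PA with PF:FA = 1:5 ⇒ F = (1/6, 5/6)
2. E is the midpoint of AP ⇒ E = (1/2, 1/2)
3. J is the centroid of triangle FQP ⇒ J = (1/18, 11/18)
4. Z is the intersection of line JQ and line FE ⇒ Z = (1/12, 11/12)
Z = J + t·(Q−J) with t = -1/2, so JZ:ZQ = t:(1−t) = -1/2:3/2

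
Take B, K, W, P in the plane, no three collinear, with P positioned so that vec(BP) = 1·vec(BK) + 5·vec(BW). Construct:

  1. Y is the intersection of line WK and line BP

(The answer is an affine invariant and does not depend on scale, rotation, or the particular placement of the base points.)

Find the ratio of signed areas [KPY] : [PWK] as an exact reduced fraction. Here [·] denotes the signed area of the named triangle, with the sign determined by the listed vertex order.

[KPY]:[PWK] = 5/6

Work in coordinates with B = (0, 0), K = (1, 0), W = (0, 1), P = (1, 5).
1. Y is the intersection of line WK and line BP ⇒ Y = (1/6, 5/6)
2·[KPY] = 25/6, 2·[PWK] = 5
[KPY]:[PWK] = 25/6:5 = 5/6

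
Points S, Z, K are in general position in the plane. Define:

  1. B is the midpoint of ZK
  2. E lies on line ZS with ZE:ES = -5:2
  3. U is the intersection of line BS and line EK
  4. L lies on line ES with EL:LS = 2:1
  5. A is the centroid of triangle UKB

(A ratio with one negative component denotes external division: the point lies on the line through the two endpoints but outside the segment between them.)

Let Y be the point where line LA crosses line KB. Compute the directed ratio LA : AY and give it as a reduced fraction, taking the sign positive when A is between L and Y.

Choose coordinates S = (0, 0), Z = (1, 0), K = (0, 1).
1. B is the midpoint of ZK ⇒ B = (1/2, 1/2)
2. E lies on line ZS with ZE:ES = -5:2 ⇒ E = (-2/3, 0)
3. U is the intersection of line BS and line EK ⇒ U = (-2, -2)
4. L lies on line ES with EL:LS = 2:1 ⇒ L = (-2/9, 0)
5. A is the centroid of triangle UKB ⇒ A = (-1/2, -1/6)
line LA meets KB at Y = (13/24, 11/24)
A = L + t·(Y−L) with t = -4/11, so LA:AY = -4/11:15/11

LA:AY = -4/15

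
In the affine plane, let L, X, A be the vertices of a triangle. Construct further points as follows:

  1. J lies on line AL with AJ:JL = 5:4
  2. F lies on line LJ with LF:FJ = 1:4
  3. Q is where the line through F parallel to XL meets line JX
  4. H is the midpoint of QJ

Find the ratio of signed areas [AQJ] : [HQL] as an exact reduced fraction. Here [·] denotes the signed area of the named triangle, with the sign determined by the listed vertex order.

[AQJ]:[HQL] = 5/2

Work in coordinates with L = (0, 0), X = (1, 0), A = (0, 1).
1. J lies on line AL with AJ:JL = 5:4 ⇒ J = (0, 4/9)
2. F lies on line LJ with LF:FJ = 1:4 ⇒ F = (0, 4/45)
3. Q is where the line through F parallel to XL meets line JX ⇒ Q = (4/5, 4/45)
4. H is the midpoint of QJ ⇒ H = (2/5, 4/15)
2·[AQJ] = -4/9, 2·[HQL] = -8/45
[AQJ]:[HQL] = -4/9:-8/45 = 5/2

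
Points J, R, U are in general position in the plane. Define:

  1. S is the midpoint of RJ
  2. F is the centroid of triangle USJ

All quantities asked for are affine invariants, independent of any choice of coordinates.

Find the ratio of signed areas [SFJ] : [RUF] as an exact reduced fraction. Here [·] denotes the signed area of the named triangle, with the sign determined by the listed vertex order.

[SFJ]:[RUF] = 1/3

Assign J = (0, 0), R = (1, 0), U = (0, 1) — the answer is frame-independent, so this choice is without loss of generality.
1. S is the midpoint of RJ ⇒ S = (1/2, 0)
2. F is the centroid of triangle USJ ⇒ F = (1/6, 1/3)
2·[SFJ] = 1/6, 2·[RUF] = 1/2
[SFJ]:[RUF] = 1/6:1/2 = 1/3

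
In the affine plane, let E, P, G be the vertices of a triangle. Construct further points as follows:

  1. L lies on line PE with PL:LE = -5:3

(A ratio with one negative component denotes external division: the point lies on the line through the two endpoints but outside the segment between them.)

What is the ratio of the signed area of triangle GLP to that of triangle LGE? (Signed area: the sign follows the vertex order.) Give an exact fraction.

Choose coordinates E = (0, 0), P = (1, 0), G = (0, 1).
1. L lies on line PE with PL:LE = -5:3 ⇒ L = (-3/2, 0)
2·[GLP] = 5/2, 2·[LGE] = -3/2
[GLP]:[LGE] = 5/2:-3/2 = -5/3

[GLP]:[LGE] = -5/3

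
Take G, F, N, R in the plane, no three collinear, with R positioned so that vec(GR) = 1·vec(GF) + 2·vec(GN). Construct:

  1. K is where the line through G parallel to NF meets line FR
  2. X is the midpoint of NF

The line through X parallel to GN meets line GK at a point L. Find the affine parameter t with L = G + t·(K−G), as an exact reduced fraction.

Choose coordinates G = (0, 0), F = (1, 0), N = (0, 1), R = (1, 2).
1. K is where the line through G parallel to NF meets line FR ⇒ K = (1, -1)
2. X is the midpoint of NF ⇒ X = (1/2, 1/2)
through X parallel to GN: direction (0, 1); meets GK at L = (1/2, -1/2)
L = G + t·(K−G) with t = 1/2

t = 1/2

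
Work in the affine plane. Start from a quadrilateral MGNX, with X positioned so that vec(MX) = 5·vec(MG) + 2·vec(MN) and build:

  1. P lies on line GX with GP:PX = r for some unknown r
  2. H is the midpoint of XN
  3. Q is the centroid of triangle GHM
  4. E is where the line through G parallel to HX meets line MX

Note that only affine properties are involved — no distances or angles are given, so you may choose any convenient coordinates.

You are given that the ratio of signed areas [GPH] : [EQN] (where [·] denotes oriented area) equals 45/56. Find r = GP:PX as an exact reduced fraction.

r = 4/3

Work in coordinates with M = (0, 0), G = (1, 0), N = (0, 1), X = (5, 2).
1. With GP:PX = r, write λ = r/(r+1) so P = G + λ·(X−G); P is affine-linear in λ
2. H is the midpoint of XN ⇒ H = (5/2, 3/2)
3. Q is the centroid of triangle GHM ⇒ Q = (7/6, 1/2)
4. E is where the line through G parallel to HX meets line MX ⇒ E = (-1, -2/5)
Every point depending on P is an affine combination of P and λ-independent points, so each such coordinate is linear in λ; the λ² term in each signed area is a multiple of (X−G)×(X−G) = 0, so 2·[GPH] and 2·[EQN] are each linear in λ. Evaluating at λ=0 and λ=1:
  2·[GPH] = 3·λ,   2·[EQN] = 32/15
So [GPH]:[EQN] = (3·λ) / (32/15). Setting this equal to 45/56:
  3·λ = 45/56·(32/15)  ⇒  λ = 4/7
Then r = λ/(1−λ) = (4/7)/(3/7) = 4/3. Check: with r = 4/3, P = (23/7, 8/7) and [GPH]:[EQN] = 45/56 as required.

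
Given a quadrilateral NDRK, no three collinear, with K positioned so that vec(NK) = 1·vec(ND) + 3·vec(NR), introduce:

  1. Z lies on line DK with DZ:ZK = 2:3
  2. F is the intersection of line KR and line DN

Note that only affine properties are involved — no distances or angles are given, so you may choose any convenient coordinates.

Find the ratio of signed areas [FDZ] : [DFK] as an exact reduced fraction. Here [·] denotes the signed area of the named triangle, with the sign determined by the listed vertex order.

Choose coordinates N = (0, 0), D = (1, 0), R = (0, 1), K = (1, 3).
1. Z lies on line DK with DZ:ZK = 2:3 ⇒ Z = (1, 6/5)
2. F is the intersection of line KR and line DN ⇒ F = (-1/2, 0)
2·[FDZ] = 9/5, 2·[DFK] = -9/2
[FDZ]:[DFK] = 9/5:-9/2 = -2/5

[FDZ]:[DFK] = -2/5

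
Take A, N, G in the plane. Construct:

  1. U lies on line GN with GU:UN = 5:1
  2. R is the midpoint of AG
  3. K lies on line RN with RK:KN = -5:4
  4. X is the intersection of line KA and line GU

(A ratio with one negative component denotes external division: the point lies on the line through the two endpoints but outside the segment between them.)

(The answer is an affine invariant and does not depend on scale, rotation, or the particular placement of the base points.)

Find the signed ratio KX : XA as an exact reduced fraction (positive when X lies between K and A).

Assign A = (0, 0), N = (1, 0), G = (0, 1) — the answer is frame-independent, so this choice is without loss of generality.
1. U lies on line GN with GU:UN = 5:1 ⇒ U = (5/6, 1/6)
2. R is the midpoint of AG ⇒ R = (0, 1/2)
3. K lies on line RN with RK:KN = -5:4 ⇒ K = (5, -2)
4. X is the intersection of line KA and line GU ⇒ X = (5/3, -2/3)
X = K + t·(A−K) with t = 2/3, so KX:XA = t:(1−t) = 2/3:1/3

KX:XA = 2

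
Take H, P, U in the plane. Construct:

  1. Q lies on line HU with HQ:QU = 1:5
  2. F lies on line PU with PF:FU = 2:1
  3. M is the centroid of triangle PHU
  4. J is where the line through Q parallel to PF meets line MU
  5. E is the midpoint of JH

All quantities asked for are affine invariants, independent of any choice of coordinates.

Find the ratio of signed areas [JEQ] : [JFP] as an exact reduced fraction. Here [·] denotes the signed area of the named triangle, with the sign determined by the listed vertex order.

Set H = (0, 0), P = (1, 0), U = (0, 1); any affine frame gives the same invariant.
1. Q lies on line HU with HQ:QU = 1:5 ⇒ Q = (0, 1/6)
2. F lies on line PU with PF:FU = 2:1 ⇒ F = (1/3, 2/3)
3. M is the centroid of triangle PHU ⇒ M = (1/3, 1/3)
4. J is where the line through Q parallel to PF meets line MU ⇒ J = (5/6, -2/3)
5. E is the midpoint of JH ⇒ E = (5/12, -1/3)
2·[JEQ] = -5/72, 2·[JFP] = -5/9
[JEQ]:[JFP] = -5/72:-5/9 = 1/8

[JEQ]:[JFP] = 1/8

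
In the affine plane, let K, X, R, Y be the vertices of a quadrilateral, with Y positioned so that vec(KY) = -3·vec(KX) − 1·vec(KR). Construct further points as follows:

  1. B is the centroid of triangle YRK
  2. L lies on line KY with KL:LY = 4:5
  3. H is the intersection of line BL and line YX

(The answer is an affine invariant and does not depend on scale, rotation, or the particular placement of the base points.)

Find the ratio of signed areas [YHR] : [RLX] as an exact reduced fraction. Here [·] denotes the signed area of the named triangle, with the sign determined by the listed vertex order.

Assign K = (0, 0), X = (1, 0), R = (0, 1), Y = (-3, -1) — the answer is frame-independent, so this choice is without loss of generality.
1. B is the centroid of triangle YRK ⇒ B = (-1, 0)
2. L lies on line KY with KL:LY = 4:5 ⇒ L = (-4/3, -4/9)
3. H is the intersection of line BL and line YX ⇒ H = (-19/13, -8/13)
2·[YHR] = 25/13, 2·[RLX] = 25/9
[YHR]:[RLX] = 25/13:25/9 = 9/13

[YHR]:[RLX] = 9/13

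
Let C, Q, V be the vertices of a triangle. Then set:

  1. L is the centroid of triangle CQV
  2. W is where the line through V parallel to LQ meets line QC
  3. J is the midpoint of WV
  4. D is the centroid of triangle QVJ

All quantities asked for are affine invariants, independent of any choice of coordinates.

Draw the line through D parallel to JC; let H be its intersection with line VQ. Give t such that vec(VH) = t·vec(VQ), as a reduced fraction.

t = 5/9

Work in coordinates with C = (0, 0), Q = (1, 0), V = (0, 1).
1. L is the centroid of triangle CQV ⇒ L = (1/3, 1/3)
2. W is where the line through V parallel to LQ meets line QC ⇒ W = (2, 0)
3. J is the midpoint of WV ⇒ J = (1, 1/2)
4. D is the centroid of triangle QVJ ⇒ D = (2/3, 1/2)
through D parallel to JC: direction (-1, -1/2); meets VQ at H = (5/9, 4/9)
H = V + t·(Q−V) with t = 5/9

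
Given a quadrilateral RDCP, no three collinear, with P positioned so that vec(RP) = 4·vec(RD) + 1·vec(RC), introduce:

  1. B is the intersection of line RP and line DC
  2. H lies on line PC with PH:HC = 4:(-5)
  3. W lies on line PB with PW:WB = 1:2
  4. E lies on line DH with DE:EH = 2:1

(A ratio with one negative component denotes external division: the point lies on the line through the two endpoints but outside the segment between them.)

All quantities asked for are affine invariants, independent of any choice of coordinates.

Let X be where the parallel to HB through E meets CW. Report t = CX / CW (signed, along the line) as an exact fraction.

Assign R = (0, 0), D = (1, 0), C = (0, 1), P = (4, 1) — the answer is frame-independent, so this choice is without loss of generality.
1. B is the intersection of line RP and line DC ⇒ B = (4/5, 1/5)
2. H lies on line PC with PH:HC = 4:(-5) ⇒ H = (20, 1)
3. W lies on line PB with PW:WB = 1:2 ⇒ W = (44/15, 11/15)
4. E lies on line DH with DE:EH = 2:1 ⇒ E = (41/3, 2/3)
through E parallel to HB: direction (-96/5, -4/5); meets CW at X = (143/21, 8/21)
X = C + t·(W−C) with t = 65/28

t = 65/28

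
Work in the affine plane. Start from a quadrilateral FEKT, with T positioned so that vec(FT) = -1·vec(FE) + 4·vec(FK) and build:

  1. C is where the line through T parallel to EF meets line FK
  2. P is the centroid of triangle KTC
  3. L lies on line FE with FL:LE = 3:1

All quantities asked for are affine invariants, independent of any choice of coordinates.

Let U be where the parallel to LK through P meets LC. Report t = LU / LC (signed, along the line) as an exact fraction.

t = 14/27

Work in coordinates with F = (0, 0), E = (1, 0), K = (0, 1), T = (-1, 4).
1. C is where the line through T parallel to EF meets line FK ⇒ C = (0, 4)
2. P is the centroid of triangle KTC ⇒ P = (-1/3, 3)
3. L lies on line FE with FL:LE = 3:1 ⇒ L = (3/4, 0)
through P parallel to LK: direction (-3/4, 1); meets LC at U = (13/36, 56/27)
U = L + t·(C−L) with t = 14/27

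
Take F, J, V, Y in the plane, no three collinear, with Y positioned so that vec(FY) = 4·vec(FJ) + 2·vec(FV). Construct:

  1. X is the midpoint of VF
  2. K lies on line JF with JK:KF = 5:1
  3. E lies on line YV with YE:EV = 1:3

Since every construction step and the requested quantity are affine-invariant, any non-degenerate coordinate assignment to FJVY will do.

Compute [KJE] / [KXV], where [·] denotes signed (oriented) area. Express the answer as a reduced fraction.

[KJE]:[KXV] = -35/2

Assign F = (0, 0), J = (1, 0), V = (0, 1), Y = (4, 2) — the answer is frame-independent, so this choice is without loss of generality.
1. X is the midpoint of VF ⇒ X = (0, 1/2)
2. K lies on line JF with JK:KF = 5:1 ⇒ K = (1/6, 0)
3. E lies on line YV with YE:EV = 1:3 ⇒ E = (3, 7/4)
2·[KJE] = 35/24, 2·[KXV] = -1/12
[KJE]:[KXV] = 35/24:-1/12 = -35/2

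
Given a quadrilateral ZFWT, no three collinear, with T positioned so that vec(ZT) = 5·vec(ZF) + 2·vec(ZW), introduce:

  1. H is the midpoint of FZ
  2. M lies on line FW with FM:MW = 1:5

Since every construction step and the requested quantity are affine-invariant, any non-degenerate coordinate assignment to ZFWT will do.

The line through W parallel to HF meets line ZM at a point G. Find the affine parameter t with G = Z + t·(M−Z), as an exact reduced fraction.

Assign Z = (0, 0), F = (1, 0), W = (0, 1), T = (5, 2) — the answer is frame-independent, so this choice is without loss of generality.
1. H is the midpoint of FZ ⇒ H = (1/2, 0)
2. M lies on line FW with FM:MW = 1:5 ⇒ M = (5/6, 1/6)
through W parallel to HF: direction (1/2, 0); meets ZM at G = (5, 1)
G = Z + t·(M−Z) with t = 6

t = 6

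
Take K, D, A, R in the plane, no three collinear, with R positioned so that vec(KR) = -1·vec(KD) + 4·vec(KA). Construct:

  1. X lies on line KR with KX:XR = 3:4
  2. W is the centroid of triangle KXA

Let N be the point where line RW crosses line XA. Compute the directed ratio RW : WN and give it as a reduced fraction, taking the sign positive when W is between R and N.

Assign K = (0, 0), D = (1, 0), A = (0, 1), R = (-1, 4) — the answer is frame-independent, so this choice is without loss of generality.
1. X lies on line KR with KX:XR = 3:4 ⇒ X = (-3/7, 12/7)
2. W is the centroid of triangle KXA ⇒ W = (-1/7, 19/21)
line RW meets XA at N = (-11/35, 32/21)
W = R + t·(N−R) with t = 5/4, so RW:WN = 5/4:-1/4

RW:WN = -5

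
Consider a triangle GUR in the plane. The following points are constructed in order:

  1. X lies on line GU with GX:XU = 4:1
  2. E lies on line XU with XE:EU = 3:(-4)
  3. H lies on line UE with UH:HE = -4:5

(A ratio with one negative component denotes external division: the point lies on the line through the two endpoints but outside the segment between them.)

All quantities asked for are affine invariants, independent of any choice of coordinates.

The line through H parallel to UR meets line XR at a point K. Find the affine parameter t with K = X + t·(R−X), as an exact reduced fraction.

Assign G = (0, 0), U = (1, 0), R = (0, 1) — the answer is frame-independent, so this choice is without loss of generality.
1. X lies on line GU with GX:XU = 4:1 ⇒ X = (4/5, 0)
2. E lies on line XU with XE:EU = 3:(-4) ⇒ E = (1/5, 0)
3. H lies on line UE with UH:HE = -4:5 ⇒ H = (21/5, 0)
through H parallel to UR: direction (-1, 1); meets XR at K = (-64/5, 17)
K = X + t·(R−X) with t = 17

t = 17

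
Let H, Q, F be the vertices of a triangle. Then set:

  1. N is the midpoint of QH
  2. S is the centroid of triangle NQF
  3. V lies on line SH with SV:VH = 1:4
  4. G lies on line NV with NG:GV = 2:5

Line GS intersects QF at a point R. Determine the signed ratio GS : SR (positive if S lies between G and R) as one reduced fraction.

Assign H = (0, 0), Q = (1, 0), F = (0, 1) — the answer is frame-independent, so this choice is without loss of generality.
1. N is the midpoint of QH ⇒ N = (1/2, 0)
2. S is the centroid of triangle NQF ⇒ S = (1/2, 1/3)
3. V lies on line SH with SV:VH = 1:4 ⇒ V = (2/5, 4/15)
4. G lies on line NV with NG:GV = 2:5 ⇒ G = (33/70, 8/105)
line GS meets QF at R = (31/60, 29/60)
S = G + t·(R−G) with t = 12/19, so GS:SR = 12/19:7/19

GS:SR = 12/7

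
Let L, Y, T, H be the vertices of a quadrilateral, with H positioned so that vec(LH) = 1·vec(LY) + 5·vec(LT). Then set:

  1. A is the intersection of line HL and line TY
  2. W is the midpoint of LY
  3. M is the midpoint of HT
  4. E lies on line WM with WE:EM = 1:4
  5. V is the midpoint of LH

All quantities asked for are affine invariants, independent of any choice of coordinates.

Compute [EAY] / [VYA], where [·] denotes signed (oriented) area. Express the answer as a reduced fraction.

Choose coordinates L = (0, 0), Y = (1, 0), T = (0, 1), H = (1, 5).
1. A is the intersection of line HL and line TY ⇒ A = (1/6, 5/6)
2. W is the midpoint of LY ⇒ W = (1/2, 0)
3. M is the midpoint of HT ⇒ M = (1/2, 3)
4. E lies on line WM with WE:EM = 1:4 ⇒ E = (1/2, 3/5)
5. V is the midpoint of LH ⇒ V = (1/2, 5/2)
2·[EAY] = 1/12, 2·[VYA] = -5/3
[EAY]:[VYA] = 1/12:-5/3 = -1/20

[EAY]:[VYA] = -1/20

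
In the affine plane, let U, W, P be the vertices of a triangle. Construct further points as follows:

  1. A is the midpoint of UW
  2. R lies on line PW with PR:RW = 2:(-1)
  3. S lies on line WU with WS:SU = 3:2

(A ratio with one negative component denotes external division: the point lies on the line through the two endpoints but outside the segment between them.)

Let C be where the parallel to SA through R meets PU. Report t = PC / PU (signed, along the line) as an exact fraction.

t = 2

Set U = (0, 0), W = (1, 0), P = (0, 1); any affine frame gives the same invariant.
1. A is the midpoint of UW ⇒ A = (1/2, 0)
2. R lies on line PW with PR:RW = 2:(-1) ⇒ R = (2, -1)
3. S lies on line WU with WS:SU = 3:2 ⇒ S = (2/5, 0)
through R parallel to SA: direction (1/10, 0); meets PU at C = (0, -1)
C = P + t·(U−P) with t = 2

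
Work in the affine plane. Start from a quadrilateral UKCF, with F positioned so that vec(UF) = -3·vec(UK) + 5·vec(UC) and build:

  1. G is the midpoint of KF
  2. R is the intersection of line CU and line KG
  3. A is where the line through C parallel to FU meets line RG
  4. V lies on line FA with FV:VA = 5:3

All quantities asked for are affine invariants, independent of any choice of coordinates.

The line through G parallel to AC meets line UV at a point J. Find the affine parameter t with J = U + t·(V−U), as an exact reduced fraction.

Assign U = (0, 0), K = (1, 0), C = (0, 1), F = (-3, 5) — the answer is frame-independent, so this choice is without loss of generality.
1. G is the midpoint of KF ⇒ G = (-1, 5/2)
2. R is the intersection of line CU and line KG ⇒ R = (0, 5/4)
3. A is where the line through C parallel to FU meets line RG ⇒ A = (-3/5, 2)
4. V lies on line FA with FV:VA = 5:3 ⇒ V = (-3/2, 25/8)
through G parallel to AC: direction (3/5, -1); meets UV at J = (-2, 25/6)
J = U + t·(V−U) with t = 4/3

t = 4/3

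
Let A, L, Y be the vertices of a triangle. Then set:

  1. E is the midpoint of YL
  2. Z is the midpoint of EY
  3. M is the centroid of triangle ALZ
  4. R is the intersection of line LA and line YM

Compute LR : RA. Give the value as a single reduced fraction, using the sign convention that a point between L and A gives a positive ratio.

Set A = (0, 0), L = (1, 0), Y = (0, 1); any affine frame gives the same invariant.
1. E is the midpoint of YL ⇒ E = (1/2, 1/2)
2. Z is the midpoint of EY ⇒ Z = (1/4, 3/4)
3. M is the centroid of triangle ALZ ⇒ M = (5/12, 1/4)
4. R is the intersection of line LA and line YM ⇒ R = (5/9, 0)
R = L + t·(A−L) with t = 4/9, so LR:RA = t:(1−t) = 4/9:5/9

LR:RA = 4/5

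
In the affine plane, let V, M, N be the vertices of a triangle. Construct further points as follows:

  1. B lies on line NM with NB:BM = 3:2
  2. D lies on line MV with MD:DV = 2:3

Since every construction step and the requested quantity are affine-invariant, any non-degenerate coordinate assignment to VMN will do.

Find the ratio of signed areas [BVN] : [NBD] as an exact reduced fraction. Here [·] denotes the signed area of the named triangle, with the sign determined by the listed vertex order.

[BVN]:[NBD] = 5/2

Set V = (0, 0), M = (1, 0), N = (0, 1); any affine frame gives the same invariant.
1. B lies on line NM with NB:BM = 3:2 ⇒ B = (3/5, 2/5)
2. D lies on line MV with MD:DV = 2:3 ⇒ D = (3/5, 0)
2·[BVN] = -3/5, 2·[NBD] = -6/25
[BVN]:[NBD] = -3/5:-6/25 = 5/2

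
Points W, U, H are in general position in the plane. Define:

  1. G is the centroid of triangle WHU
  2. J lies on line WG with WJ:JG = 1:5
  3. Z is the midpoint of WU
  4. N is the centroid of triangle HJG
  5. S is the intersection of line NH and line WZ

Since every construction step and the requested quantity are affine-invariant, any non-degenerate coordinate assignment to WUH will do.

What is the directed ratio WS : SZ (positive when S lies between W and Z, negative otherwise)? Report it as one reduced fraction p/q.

WS:SZ = 14/15

Assign W = (0, 0), U = (1, 0), H = (0, 1) — the answer is frame-independent, so this choice is without loss of generality.
1. G is the centroid of triangle WHU ⇒ G = (1/3, 1/3)
2. J lies on line WG with WJ:JG = 1:5 ⇒ J = (1/18, 1/18)
3. Z is the midpoint of WU ⇒ Z = (1/2, 0)
4. N is the centroid of triangle HJG ⇒ N = (7/54, 25/54)
5. S is the intersection of line NH and line WZ ⇒ S = (7/29, 0)
S = W + t·(Z−W) with t = 14/29, so WS:SZ = t:(1−t) = 14/29:15/29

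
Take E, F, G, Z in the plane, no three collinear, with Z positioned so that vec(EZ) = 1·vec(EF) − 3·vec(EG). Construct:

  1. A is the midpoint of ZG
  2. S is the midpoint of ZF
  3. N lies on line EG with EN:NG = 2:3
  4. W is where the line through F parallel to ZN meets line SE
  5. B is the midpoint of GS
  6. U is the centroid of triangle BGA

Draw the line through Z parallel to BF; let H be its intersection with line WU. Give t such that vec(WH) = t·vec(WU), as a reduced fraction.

Assign E = (0, 0), F = (1, 0), G = (0, 1), Z = (1, -3) — the answer is frame-independent, so this choice is without loss of generality.
1. A is the midpoint of ZG ⇒ A = (1/2, -1)
2. S is the midpoint of ZF ⇒ S = (1, -3/2)
3. N lies on line EG with EN:NG = 2:3 ⇒ N = (0, 2/5)
4. W is where the line through F parallel to ZN meets line SE ⇒ W = (34/19, -51/19)
5. B is the midpoint of GS ⇒ B = (1/2, -1/4)
6. U is the centroid of triangle BGA ⇒ U = (1/3, -1/12)
through Z parallel to BF: direction (1/2, 1/4); meets WU at H = (444/253, -1327/506)
H = W + t·(U−W) with t = 6/253

t = 6/253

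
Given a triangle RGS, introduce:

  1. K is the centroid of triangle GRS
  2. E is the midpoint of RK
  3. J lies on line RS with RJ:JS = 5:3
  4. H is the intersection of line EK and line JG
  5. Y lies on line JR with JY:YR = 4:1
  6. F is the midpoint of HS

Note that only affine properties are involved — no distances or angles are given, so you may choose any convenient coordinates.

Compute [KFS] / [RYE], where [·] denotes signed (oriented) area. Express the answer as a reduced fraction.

[KFS]:[RYE] = -16/13

Choose coordinates R = (0, 0), G = (1, 0), S = (0, 1).
1. K is the centroid of triangle GRS ⇒ K = (1/3, 1/3)
2. E is the midpoint of RK ⇒ E = (1/6, 1/6)
3. J lies on line RS with RJ:JS = 5:3 ⇒ J = (0, 5/8)
4. H is the intersection of line EK and line JG ⇒ H = (5/13, 5/13)
5. Y lies on line JR with JY:YR = 4:1 ⇒ Y = (0, 1/8)
6. F is the midpoint of HS ⇒ F = (5/26, 9/13)
2·[KFS] = 1/39, 2·[RYE] = -1/48
[KFS]:[RYE] = 1/39:-1/48 = -16/13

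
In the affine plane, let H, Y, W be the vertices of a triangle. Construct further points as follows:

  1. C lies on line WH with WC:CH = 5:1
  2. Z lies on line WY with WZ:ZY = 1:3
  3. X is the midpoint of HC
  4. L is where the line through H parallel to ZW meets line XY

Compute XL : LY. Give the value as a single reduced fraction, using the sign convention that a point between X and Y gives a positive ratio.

Choose coordinates H = (0, 0), Y = (1, 0), W = (0, 1).
1. C lies on line WH with WC:CH = 5:1 ⇒ C = (0, 1/6)
2. Z lies on line WY with WZ:ZY = 1:3 ⇒ Z = (1/4, 3/4)
3. X is the midpoint of HC ⇒ X = (0, 1/12)
4. L is where the line through H parallel to ZW meets line XY ⇒ L = (-1/11, 1/11)
L = X + t·(Y−X) with t = -1/11, so XL:LY = t:(1−t) = -1/11:12/11

XL:LY = -1/12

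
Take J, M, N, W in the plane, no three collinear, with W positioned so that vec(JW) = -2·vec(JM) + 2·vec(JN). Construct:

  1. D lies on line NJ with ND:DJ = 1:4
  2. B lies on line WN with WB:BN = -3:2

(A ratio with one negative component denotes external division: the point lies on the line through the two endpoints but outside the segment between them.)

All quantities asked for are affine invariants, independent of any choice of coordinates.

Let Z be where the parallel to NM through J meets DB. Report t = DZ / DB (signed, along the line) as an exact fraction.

Set J = (0, 0), M = (1, 0), N = (0, 1), W = (-2, 2); any affine frame gives the same invariant.
1. D lies on line NJ with ND:DJ = 1:4 ⇒ D = (0, 4/5)
2. B lies on line WN with WB:BN = -3:2 ⇒ B = (4, -1)
through J parallel to NM: direction (1, -1); meets DB at Z = (-16/11, 16/11)
Z = D + t·(B−D) with t = -4/11

t = -4/11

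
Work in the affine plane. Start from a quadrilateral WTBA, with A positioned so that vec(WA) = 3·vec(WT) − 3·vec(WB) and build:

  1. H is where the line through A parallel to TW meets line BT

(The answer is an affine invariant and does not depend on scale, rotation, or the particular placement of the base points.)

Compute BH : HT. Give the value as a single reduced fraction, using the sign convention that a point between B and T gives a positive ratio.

Assign W = (0, 0), T = (1, 0), B = (0, 1), A = (3, -3) — the answer is frame-independent, so this choice is without loss of generality.
1. H is where the line through A parallel to TW meets line BT ⇒ H = (4, -3)
H = B + t·(T−B) with t = 4, so BH:HT = t:(1−t) = 4:-3

BH:HT = -4/3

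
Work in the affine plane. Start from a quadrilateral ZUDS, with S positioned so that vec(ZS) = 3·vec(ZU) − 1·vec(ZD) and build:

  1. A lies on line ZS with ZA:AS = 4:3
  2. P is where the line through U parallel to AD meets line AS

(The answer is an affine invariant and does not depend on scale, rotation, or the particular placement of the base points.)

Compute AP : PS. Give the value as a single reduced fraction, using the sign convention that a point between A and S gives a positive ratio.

AP:PS = -1/10

Choose coordinates Z = (0, 0), U = (1, 0), D = (0, 1), S = (3, -1).
1. A lies on line ZS with ZA:AS = 4:3 ⇒ A = (12/7, -4/7)
2. P is where the line through U parallel to AD meets line AS ⇒ P = (11/7, -11/21)
P = A + t·(S−A) with t = -1/9, so AP:PS = t:(1−t) = -1/9:10/9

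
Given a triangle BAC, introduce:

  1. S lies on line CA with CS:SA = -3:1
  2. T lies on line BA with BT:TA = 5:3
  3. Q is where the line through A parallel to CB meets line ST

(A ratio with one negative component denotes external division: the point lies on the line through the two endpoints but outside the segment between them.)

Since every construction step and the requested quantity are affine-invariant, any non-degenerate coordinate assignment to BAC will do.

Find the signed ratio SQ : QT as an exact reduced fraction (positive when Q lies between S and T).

SQ:QT = 4/3

Choose coordinates B = (0, 0), A = (1, 0), C = (0, 1).
1. S lies on line CA with CS:SA = -3:1 ⇒ S = (3/2, -1/2)
2. T lies on line BA with BT:TA = 5:3 ⇒ T = (5/8, 0)
3. Q is where the line through A parallel to CB meets line ST ⇒ Q = (1, -3/14)
Q = S + t·(T−S) with t = 4/7, so SQ:QT = t:(1−t) = 4/7:3/7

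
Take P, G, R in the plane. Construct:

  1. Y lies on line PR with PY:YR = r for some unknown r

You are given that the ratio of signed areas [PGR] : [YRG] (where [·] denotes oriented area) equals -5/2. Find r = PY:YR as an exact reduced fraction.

Assign P = (0, 0), G = (1, 0), R = (0, 1) — the answer is frame-independent, so this choice is without loss of generality.
1. With PY:YR = r, write λ = r/(r+1) so Y = P + λ·(R−P); Y is affine-linear in λ
Every point depending on Y is an affine combination of Y and λ-independent points, so each such coordinate is linear in λ; the λ² term in each signed area is a multiple of (R−P)×(R−P) = 0, so 2·[PGR] and 2·[YRG] are each linear in λ. Evaluating at λ=0 and λ=1:
  2·[PGR] = 1,   2·[YRG] = λ − 1
So [PGR]:[YRG] = (1) / (λ − 1). Setting this equal to -5/2:
  1 = -5/2·(λ − 1)  ⇒  λ = 3/5
Then r = λ/(1−λ) = (3/5)/(2/5) = 3/2. Check: with r = 3/2, Y = (0, 3/5) and [PGR]:[YRG] = -5/2 as required.

r = 3/2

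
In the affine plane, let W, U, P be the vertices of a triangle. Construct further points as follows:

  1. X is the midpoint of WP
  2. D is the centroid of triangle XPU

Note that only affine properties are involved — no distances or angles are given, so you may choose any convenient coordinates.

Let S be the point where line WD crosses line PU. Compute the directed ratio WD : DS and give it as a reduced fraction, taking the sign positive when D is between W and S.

WD:DS = 5

Set W = (0, 0), U = (1, 0), P = (0, 1); any affine frame gives the same invariant.
1. X is the midpoint of WP ⇒ X = (0, 1/2)
2. D is the centroid of triangle XPU ⇒ D = (1/3, 1/2)
line WD meets PU at S = (2/5, 3/5)
D = W + t·(S−W) with t = 5/6, so WD:DS = 5/6:1/6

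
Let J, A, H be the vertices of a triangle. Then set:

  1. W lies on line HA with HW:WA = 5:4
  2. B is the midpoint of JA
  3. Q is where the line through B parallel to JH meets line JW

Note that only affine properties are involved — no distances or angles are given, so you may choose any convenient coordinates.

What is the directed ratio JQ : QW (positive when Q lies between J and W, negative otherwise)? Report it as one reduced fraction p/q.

JQ:QW = 9

Set J = (0, 0), A = (1, 0), H = (0, 1); any affine frame gives the same invariant.
1. W lies on line HA with HW:WA = 5:4 ⇒ W = (5/9, 4/9)
2. B is the midpoint of JA ⇒ B = (1/2, 0)
3. Q is where the line through B parallel to JH meets line JW ⇒ Q = (1/2, 2/5)
Q = J + t·(W−J) with t = 9/10, so JQ:QW = t:(1−t) = 9/10:1/10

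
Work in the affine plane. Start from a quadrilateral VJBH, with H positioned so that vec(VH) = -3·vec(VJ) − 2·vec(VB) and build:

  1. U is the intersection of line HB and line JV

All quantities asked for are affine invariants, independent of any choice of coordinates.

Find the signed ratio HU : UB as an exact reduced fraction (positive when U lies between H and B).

Assign V = (0, 0), J = (1, 0), B = (0, 1), H = (-3, -2) — the answer is frame-independent, so this choice is without loss of generality.
1. U is the intersection of line HB and line JV ⇒ U = (-1, 0)
U = H + t·(B−H) with t = 2/3, so HU:UB = t:(1−t) = 2/3:1/3

HU:UB = 2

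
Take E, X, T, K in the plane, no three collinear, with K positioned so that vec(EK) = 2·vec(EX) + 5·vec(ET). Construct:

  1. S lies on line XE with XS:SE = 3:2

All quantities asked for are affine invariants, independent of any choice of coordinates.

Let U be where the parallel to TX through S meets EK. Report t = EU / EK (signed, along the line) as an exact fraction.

Choose coordinates E = (0, 0), X = (1, 0), T = (0, 1), K = (2, 5).
1. S lies on line XE with XS:SE = 3:2 ⇒ S = (2/5, 0)
through S parallel to TX: direction (1, -1); meets EK at U = (4/35, 2/7)
U = E + t·(K−E) with t = 2/35

t = 2/35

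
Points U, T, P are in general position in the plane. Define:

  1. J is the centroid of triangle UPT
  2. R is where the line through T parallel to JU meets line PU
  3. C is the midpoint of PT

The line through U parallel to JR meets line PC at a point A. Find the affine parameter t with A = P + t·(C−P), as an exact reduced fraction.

Choose coordinates U = (0, 0), T = (1, 0), P = (0, 1).
1. J is the centroid of triangle UPT ⇒ J = (1/3, 1/3)
2. R is where the line through T parallel to JU meets line PU ⇒ R = (0, -1)
3. C is the midpoint of PT ⇒ C = (1/2, 1/2)
through U parallel to JR: direction (-1/3, -4/3); meets PC at A = (1/5, 4/5)
A = P + t·(C−P) with t = 2/5

t = 2/5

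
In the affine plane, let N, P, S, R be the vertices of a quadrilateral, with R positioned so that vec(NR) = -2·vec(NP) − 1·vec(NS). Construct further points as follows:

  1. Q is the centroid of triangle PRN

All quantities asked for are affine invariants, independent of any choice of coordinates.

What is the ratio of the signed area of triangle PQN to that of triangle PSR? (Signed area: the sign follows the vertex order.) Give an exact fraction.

Work in coordinates with N = (0, 0), P = (1, 0), S = (0, 1), R = (-2, -1).
1. Q is the centroid of triangle PRN ⇒ Q = (-1/3, -1/3)
2·[PQN] = -1/3, 2·[PSR] = 4
[PQN]:[PSR] = -1/3:4 = -1/12

[PQN]:[PSR] = -1/12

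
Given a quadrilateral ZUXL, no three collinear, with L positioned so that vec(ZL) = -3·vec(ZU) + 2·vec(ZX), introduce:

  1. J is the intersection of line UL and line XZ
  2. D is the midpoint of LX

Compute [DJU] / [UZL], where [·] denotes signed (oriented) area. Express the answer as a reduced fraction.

Set Z = (0, 0), U = (1, 0), X = (0, 1), L = (-3, 2); any affine frame gives the same invariant.
1. J is the intersection of line UL and line XZ ⇒ J = (0, 1/2)
2. D is the midpoint of LX ⇒ D = (-3/2, 3/2)
2·[DJU] = 1/4, 2·[UZL] = -2
[DJU]:[UZL] = 1/4:-2 = -1/8

[DJU]:[UZL] = -1/8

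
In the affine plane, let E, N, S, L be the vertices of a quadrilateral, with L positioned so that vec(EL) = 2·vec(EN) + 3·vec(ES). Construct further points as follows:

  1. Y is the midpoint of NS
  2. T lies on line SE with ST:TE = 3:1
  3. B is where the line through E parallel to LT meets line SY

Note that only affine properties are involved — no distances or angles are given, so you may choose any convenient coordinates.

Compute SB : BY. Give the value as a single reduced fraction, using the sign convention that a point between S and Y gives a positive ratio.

Assign E = (0, 0), N = (1, 0), S = (0, 1), L = (2, 3) — the answer is frame-independent, so this choice is without loss of generality.
1. Y is the midpoint of NS ⇒ Y = (1/2, 1/2)
2. T lies on line SE with ST:TE = 3:1 ⇒ T = (0, 1/4)
3. B is where the line through E parallel to LT meets line SY ⇒ B = (8/19, 11/19)
B = S + t·(Y−S) with t = 16/19, so SB:BY = t:(1−t) = 16/19:3/19

SB:BY = 16/3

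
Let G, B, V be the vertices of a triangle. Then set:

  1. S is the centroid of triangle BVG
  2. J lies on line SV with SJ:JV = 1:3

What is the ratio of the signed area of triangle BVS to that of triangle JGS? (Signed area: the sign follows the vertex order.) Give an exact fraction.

Set G = (0, 0), B = (1, 0), V = (0, 1); any affine frame gives the same invariant.
1. S is the centroid of triangle BVG ⇒ S = (1/3, 1/3)
2. J lies on line SV with SJ:JV = 1:3 ⇒ J = (1/4, 1/2)
2·[BVS] = 1/3, 2·[JGS] = 1/12
[BVS]:[JGS] = 1/3:1/12 = 4

[BVS]:[JGS] = 4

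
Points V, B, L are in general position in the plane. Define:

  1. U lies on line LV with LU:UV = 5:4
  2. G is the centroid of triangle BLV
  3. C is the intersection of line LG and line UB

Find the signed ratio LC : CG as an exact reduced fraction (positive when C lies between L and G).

Assign V = (0, 0), B = (1, 0), L = (0, 1) — the answer is frame-independent, so this choice is without loss of generality.
1. U lies on line LV with LU:UV = 5:4 ⇒ U = (0, 4/9)
2. G is the centroid of triangle BLV ⇒ G = (1/3, 1/3)
3. C is the intersection of line LG and line UB ⇒ C = (5/14, 2/7)
C = L + t·(G−L) with t = 15/14, so LC:CG = t:(1−t) = 15/14:-1/14

LC:CG = -15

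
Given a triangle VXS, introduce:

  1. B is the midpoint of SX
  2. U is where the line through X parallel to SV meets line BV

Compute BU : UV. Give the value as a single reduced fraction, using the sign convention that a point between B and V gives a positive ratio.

BU:UV = -1/2

Set V = (0, 0), X = (1, 0), S = (0, 1); any affine frame gives the same invariant.
1. B is the midpoint of SX ⇒ B = (1/2, 1/2)
2. U is where the line through X parallel to SV meets line BV ⇒ U = (1, 1)
U = B + t·(V−B) with t = -1, so BU:UV = t:(1−t) = -1:2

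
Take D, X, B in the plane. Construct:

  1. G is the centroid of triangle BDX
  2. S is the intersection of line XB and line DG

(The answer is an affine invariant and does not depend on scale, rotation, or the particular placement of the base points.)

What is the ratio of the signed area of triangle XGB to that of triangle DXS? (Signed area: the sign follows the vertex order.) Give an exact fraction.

Assign D = (0, 0), X = (1, 0), B = (0, 1) — the answer is frame-independent, so this choice is without loss of generality.
1. G is the centroid of triangle BDX ⇒ G = (1/3, 1/3)
2. S is the intersection of line XB and line DG ⇒ S = (1/2, 1/2)
2·[XGB] = -1/3, 2·[DXS] = 1/2
[XGB]:[DXS] = -1/3:1/2 = -2/3

[XGB]:[DXS] = -2/3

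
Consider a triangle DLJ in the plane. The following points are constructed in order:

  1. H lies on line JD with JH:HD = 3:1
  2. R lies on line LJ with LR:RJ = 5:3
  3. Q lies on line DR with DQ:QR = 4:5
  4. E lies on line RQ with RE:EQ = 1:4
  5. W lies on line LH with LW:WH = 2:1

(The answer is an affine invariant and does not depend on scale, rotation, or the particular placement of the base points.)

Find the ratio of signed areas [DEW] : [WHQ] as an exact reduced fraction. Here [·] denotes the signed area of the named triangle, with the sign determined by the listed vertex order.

[DEW]:[WHQ] = 28/5

Assign D = (0, 0), L = (1, 0), J = (0, 1) — the answer is frame-independent, so this choice is without loss of generality.
1. H lies on line JD with JH:HD = 3:1 ⇒ H = (0, 1/4)
2. R lies on line LJ with LR:RJ = 5:3 ⇒ R = (3/8, 5/8)
3. Q lies on line DR with DQ:QR = 4:5 ⇒ Q = (1/6, 5/18)
4. E lies on line RQ with RE:EQ = 1:4 ⇒ E = (1/3, 5/9)
5. W lies on line LH with LW:WH = 2:1 ⇒ W = (1/3, 1/6)
2·[DEW] = -7/54, 2·[WHQ] = -5/216
[DEW]:[WHQ] = -7/54:-5/216 = 28/5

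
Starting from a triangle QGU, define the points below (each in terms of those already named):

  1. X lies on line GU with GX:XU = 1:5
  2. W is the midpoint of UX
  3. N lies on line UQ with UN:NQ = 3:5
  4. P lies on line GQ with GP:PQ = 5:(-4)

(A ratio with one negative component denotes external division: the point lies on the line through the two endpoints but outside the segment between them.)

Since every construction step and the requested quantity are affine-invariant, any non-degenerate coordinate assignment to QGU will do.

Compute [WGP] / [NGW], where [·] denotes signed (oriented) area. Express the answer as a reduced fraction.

Work in coordinates with Q = (0, 0), G = (1, 0), U = (0, 1).
1. X lies on line GU with GX:XU = 1:5 ⇒ X = (5/6, 1/6)
2. W is the midpoint of UX ⇒ W = (5/12, 7/12)
3. N lies on line UQ with UN:NQ = 3:5 ⇒ N = (0, 5/8)
4. P lies on line GQ with GP:PQ = 5:(-4) ⇒ P = (-4, 0)
2·[WGP] = -35/12, 2·[NGW] = 7/32
[WGP]:[NGW] = -35/12:7/32 = -40/3

[WGP]:[NGW] = -40/3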